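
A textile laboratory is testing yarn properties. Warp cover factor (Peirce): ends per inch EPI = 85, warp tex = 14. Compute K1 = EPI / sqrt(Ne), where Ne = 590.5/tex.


Formula: K1 = EPI / sqrt(Ne), with Ne = 590.5 / tex_warp
Step 1: Ne = 590.5 / 14 = 42.179
Step 2: sqrt(Ne) = sqrt(42.179) = 6.4945
Step 3: K1 = 85 / 6.4945 = 13.1

13.1


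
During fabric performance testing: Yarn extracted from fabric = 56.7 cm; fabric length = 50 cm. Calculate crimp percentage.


Formula: Crimp% = ((L_yarn - L_fabric) / L_fabric) * 100
Step 1: Extension = 56.7 - 50 = 6.7 cm
Step 2: Crimp% = (6.7 / 50) * 100
Step 3: Crimp% = 0.134 * 100 = 13.4%

13.4%


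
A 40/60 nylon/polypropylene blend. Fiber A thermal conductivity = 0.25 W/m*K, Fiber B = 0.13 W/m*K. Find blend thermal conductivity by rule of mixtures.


Formula: Blend property = (fraction_A * property_A) + (fraction_B * property_B)
Step 1: Contribution A = 40/100 * 0.25 W/m*K = 0.1 W/m*K
Step 2: Contribution B = 60/100 * 0.13 W/m*K = 0.078 W/m*K
Step 3: Blend thermal conductivity = 0.1 + 0.078 = 0.178 W/m*K

0.178 W/m*K


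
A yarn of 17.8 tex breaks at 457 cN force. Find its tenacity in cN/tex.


Formula: Tenacity = Breaking force / Linear density
Tenacity = 457 cN / 17.8 tex
Tenacity = 25.67 cN/tex

25.67 cN/tex


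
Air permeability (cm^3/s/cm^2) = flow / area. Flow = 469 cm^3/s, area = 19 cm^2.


Formula: Air Permeability = Airflow / Test Area
AP = 469 cm^3/s / 19 cm^2
AP = 24.7 cm^3/s/cm^2

24.7 cm^3/s/cm^2


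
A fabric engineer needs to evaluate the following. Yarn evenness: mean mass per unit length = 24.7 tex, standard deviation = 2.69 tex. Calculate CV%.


Formula: CV% = (standard deviation / mean) * 100
Step 1: Ratio = 2.69 / 24.7 = 0.108907
Step 2: CV% = 0.108907 * 100 = 10.8907% ≈ 10.9%

10.9%


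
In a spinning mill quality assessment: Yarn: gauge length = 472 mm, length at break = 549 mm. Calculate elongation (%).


Formula: Elongation (%) = ((L_break - L0) / L0) * 100
Step 1: Extension = 549 - 472 = 77 mm
Step 2: Elongation = (77 / 472) * 100
Step 3: Elongation = 0.163136 * 100 = 16.3136% ≈ 16.3%

16.3%


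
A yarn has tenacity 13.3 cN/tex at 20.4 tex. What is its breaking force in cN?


Formula: Breaking force = Tenacity * Linear density
F = 13.3 cN/tex * 20.4 tex
F = 271.32 cN

271.32 cN


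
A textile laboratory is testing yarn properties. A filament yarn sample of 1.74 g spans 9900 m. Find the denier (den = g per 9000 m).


Formula: den = (mass_g / length_m) * 9000
Substituting: den = (1.74 / 9900) * 9000
Intermediate: 1.74 / 9900 = 0.00017576 g/m
den = 0.00017576 * 9000 = 1.6 denier

1.6 denier


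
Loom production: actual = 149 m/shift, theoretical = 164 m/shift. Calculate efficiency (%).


Formula: Efficiency% = (Actual output / Theoretical output) * 100
Efficiency% = (149 / 164) * 100
Efficiency% = 0.908537 * 100 = 90.8537% ≈ 90.9%

90.9%


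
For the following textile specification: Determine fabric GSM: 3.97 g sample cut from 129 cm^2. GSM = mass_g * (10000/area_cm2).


Formula: GSM = mass_g / area_m2
Step 1: Convert area: 129 cm^2 = 129 / 10000 = 0.0129 m^2
Step 2: GSM = 3.97 g / 0.0129 m^2 = 307.8 g/m^2

307.8 g/m^2


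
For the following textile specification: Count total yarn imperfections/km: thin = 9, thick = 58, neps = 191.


Formula: Total = thin places + thick places + neps
Total = 9 + 58 + 191
Total = 258 imperfections/km

258 imperfections/km


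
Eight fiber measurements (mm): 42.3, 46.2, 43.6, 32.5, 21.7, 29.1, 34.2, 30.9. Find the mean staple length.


Formula: Mean = sum of lengths / count
Sum = 42.3 + 46.2 + 43.6 + 32.5 + 21.7 + 29.1 + 34.2 + 30.9
Sum = 280.5 mm
Mean = 280.5 / 8 = 35.06 mm

35.06 mm


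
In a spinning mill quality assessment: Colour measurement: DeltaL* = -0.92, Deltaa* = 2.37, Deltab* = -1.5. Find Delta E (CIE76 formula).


Formula: Delta E = sqrt(dL*^2 + da*^2 + db*^2)
Step 1: dL*^2 = (-0.92)^2 = 0.8464
Step 2: da*^2 = 2.37^2 = 5.6169
Step 3: db*^2 = (-1.5)^2 = 2.25
Step 4: Sum = 0.8464 + 5.6169 + 2.25 = 8.7133
Step 5: Delta E = sqrt(8.7133) = 2.95

2.95 Delta E


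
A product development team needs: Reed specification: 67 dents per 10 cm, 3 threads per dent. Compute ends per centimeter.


Formula: EPC = (dents per 10 cm * ends per dent) / 10
Step 1: Total ends per 10 cm = 67 * 3 = 201
Step 2: EPC = 201 / 10 = 20.1 ends/cm

20.1 ends/cm


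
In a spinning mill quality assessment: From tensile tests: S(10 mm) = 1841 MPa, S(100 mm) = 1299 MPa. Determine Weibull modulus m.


Formula: m = ln(L1/L2) / ln(S2/S1)
Step 1: ln(L1/L2) = ln(10/100) = -2.30259
Step 2: S2/S1 = 1299/1841 = 0.70559
Step 3: ln(S2/S1) = ln(0.70559) = -0.34872
Step 4: m = -2.30259 / -0.34872 = 6.60

6.60 (Weibull m)


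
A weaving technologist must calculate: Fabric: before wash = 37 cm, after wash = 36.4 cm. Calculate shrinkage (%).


Formula: Shrinkage% = ((L_before - L_after) / L_before) * 100
Step 1: Shrinkage = 37 - 36.4 = 0.6 cm
Step 2: Shrinkage% = (0.6 / 37) * 100
Step 3: Shrinkage% = 0.016216 * 100 = 1.6216% ≈ 1.6%

1.6%


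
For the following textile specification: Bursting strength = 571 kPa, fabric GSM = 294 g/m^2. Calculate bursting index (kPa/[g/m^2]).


Formula: Bursting Index = Bursting Strength / Fabric GSM
BI = 571 kPa / 294 g/m^2
BI = 1.942 kPa/(g/m^2)

1.942 kPa/(g/m^2)


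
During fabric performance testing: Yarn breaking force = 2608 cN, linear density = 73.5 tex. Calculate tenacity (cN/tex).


Formula: Tenacity = Breaking force / Linear density
Tenacity = 2608 cN / 73.5 tex
Tenacity = 35.48 cN/tex

35.48 cN/tex


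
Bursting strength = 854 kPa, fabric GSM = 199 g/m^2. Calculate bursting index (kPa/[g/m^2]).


Formula: Bursting Index = Bursting Strength / Fabric GSM
BI = 854 kPa / 199 g/m^2
BI = 4.291 kPa/(g/m^2)

4.291 kPa/(g/m^2)


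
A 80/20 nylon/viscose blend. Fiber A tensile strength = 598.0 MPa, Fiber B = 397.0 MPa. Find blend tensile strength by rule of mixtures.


Formula: Blend property = (fraction_A * property_A) + (fraction_B * property_B)
Step 1: Contribution A = 80/100 * 598.0 MPa = 478.4 MPa
Step 2: Contribution B = 20/100 * 397.0 MPa = 79.4 MPa
Step 3: Blend tensile strength = 478.4 + 79.4 = 557.8 MPa

557.8 MPa


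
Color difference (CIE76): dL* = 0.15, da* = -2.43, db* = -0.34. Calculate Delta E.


Formula: Delta E = sqrt(dL*^2 + da*^2 + db*^2)
Step 1: dL*^2 = 0.15^2 = 0.0225
Step 2: da*^2 = (-2.43)^2 = 5.9049
Step 3: db*^2 = (-0.34)^2 = 0.1156
Step 4: Sum = 0.0225 + 5.9049 + 0.1156 = 6.043
Step 5: Delta E = sqrt(6.043) = 2.46

2.46 Delta E


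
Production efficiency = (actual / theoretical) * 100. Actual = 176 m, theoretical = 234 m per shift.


Formula: Efficiency% = (Actual output / Theoretical output) * 100
Efficiency% = (176 / 234) * 100
Efficiency% = 0.752137 * 100 = 75.2137% ≈ 75.2%

75.2%


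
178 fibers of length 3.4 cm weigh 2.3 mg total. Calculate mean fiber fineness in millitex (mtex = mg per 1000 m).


Formula: fineness (mtex) = mass (mg) / total length (km) = (mass_mg / total_length_m) * 1000
Step 1: Convert fiber length: 3.4 cm = 0.034 m
Step 2: Total fiber length = 178 * 0.034 = 6.052 m
Step 3: Linear density = 2.3 mg / 6.052 m = 0.3800 mg/m
Step 4: fineness = 0.3800 * 1000 = 380.0 mtex

380.0 mtex


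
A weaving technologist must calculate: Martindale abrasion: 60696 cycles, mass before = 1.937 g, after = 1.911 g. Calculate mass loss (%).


Formula: Mass loss% = ((m_before - m_after) / m_before) * 100
Step 1: Mass loss = 1.937 - 1.911 = 0.026 g
Step 2: Ratio = 0.026 / 1.937 = 0.0134228
Step 3: Mass loss% = 0.0134228 * 100 = 1.34228% ≈ 1.34%

1.34%


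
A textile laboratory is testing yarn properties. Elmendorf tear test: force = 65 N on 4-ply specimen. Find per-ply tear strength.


Formula: Per-ply strength = Total force / Number of plies
Per-ply = 65 N / 4
Per-ply = 16.25 N

16.25 N


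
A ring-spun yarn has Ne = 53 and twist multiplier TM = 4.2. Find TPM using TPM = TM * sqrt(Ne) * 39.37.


Formula: TPM = TM * sqrt(Ne) * 39.37
Step 1: sqrt(Ne) = sqrt(53) = 7.2801
Step 2: TM * sqrt(Ne) = 4.2 * 7.2801 = 30.5764
Step 3: TPM = 30.5764 * 39.37 = 1204 twists/m

1204 twists/m


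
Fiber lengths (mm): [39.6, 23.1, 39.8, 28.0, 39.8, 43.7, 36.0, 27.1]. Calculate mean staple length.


Formula: Mean = sum of lengths / count
Sum = 39.6 + 23.1 + 39.8 + 28.0 + 39.8 + 43.7 + 36.0 + 27.1
Sum = 277.1 mm
Mean = 277.1 / 8 = 34.64 mm

34.64 mm


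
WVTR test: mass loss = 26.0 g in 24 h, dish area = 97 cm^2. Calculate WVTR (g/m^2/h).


Formula: WVTR = mass_loss / (area * time)
Step 1: Convert area: 97 cm^2 = 0.0097 m^2
Step 2: WVTR = 26.0 g / (0.0097 m^2 * 24 h)
Step 3: WVTR = 26.0 / 0.2328 = 111.7 g/m^2/h

111.7 g/m^2/h


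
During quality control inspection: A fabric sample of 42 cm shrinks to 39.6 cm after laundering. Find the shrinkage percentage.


Formula: Shrinkage% = ((L_before - L_after) / L_before) * 100
Step 1: Shrinkage = 42 - 39.6 = 2.4 cm
Step 2: Shrinkage% = (2.4 / 42) * 100
Step 3: Shrinkage% = 0.057143 * 100 = 5.7143% ≈ 5.7%

5.7%


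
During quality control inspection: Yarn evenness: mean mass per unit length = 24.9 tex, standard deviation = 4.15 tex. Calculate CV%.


Formula: CV% = (standard deviation / mean) * 100
Step 1: Ratio = 4.15 / 24.9 = 0.166667
Step 2: CV% = 0.166667 * 100 = 16.6667% ≈ 16.7%

16.7%


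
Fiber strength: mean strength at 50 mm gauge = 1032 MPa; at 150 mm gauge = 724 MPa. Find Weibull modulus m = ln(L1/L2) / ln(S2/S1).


Formula: m = ln(L1/L2) / ln(S2/S1)
Step 1: ln(L1/L2) = ln(50/150) = -1.09861
Step 2: S2/S1 = 724/1032 = 0.70155
Step 3: ln(S2/S1) = ln(0.70155) = -0.35446
Step 4: m = -1.09861 / -0.35446 = 3.10

3.10 (Weibull m)


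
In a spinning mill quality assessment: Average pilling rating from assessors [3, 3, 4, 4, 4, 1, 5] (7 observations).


Formula: Mean = sum / count
Sum = 3 + 3 + 4 + 4 + 4 + 1 + 5 = 24
Mean = 24 / 7 = 3.4

3.4


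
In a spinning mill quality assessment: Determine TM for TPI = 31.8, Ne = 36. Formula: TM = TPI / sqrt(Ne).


Formula: TM = TPI / sqrt(Ne)
Step 1: sqrt(Ne) = sqrt(36) = 6
Step 2: TM = 31.8 / 6 = 5.30

5.30 TM


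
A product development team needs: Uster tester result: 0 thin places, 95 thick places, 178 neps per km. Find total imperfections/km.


Formula: Total = thin places + thick places + neps
Total = 0 + 95 + 178
Total = 273 imperfections/km

273 imperfections/km


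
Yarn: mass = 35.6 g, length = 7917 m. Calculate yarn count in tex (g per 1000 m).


Formula: Tex = (mass_g / length_m) * 1000
Substituting: Tex = (35.6 / 7917) * 1000
Intermediate: 35.6 / 7917 = 0.00449665 g/m
Tex = 0.00449665 * 1000 = 4.50 tex

4.50 tex


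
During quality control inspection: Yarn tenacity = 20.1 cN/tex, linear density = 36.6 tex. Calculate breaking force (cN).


Formula: Breaking force = Tenacity * Linear density
F = 20.1 cN/tex * 36.6 tex
F = 735.66 cN

735.66 cN


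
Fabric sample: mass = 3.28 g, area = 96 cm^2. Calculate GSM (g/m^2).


Formula: GSM = mass_g / area_m2
Step 1: Convert area: 96 cm^2 = 96 / 10000 = 0.0096 m^2
Step 2: GSM = 3.28 g / 0.0096 m^2 = 341.7 g/m^2

341.7 g/m^2


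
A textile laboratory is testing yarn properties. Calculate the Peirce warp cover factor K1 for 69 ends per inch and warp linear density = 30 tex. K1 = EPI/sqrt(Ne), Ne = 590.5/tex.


Formula: K1 = EPI / sqrt(Ne), with Ne = 590.5 / tex_warp
Step 1: Ne = 590.5 / 30 = 19.683
Step 2: sqrt(Ne) = sqrt(19.683) = 4.4366
Step 3: K1 = 69 / 4.4366 = 15.6

15.6


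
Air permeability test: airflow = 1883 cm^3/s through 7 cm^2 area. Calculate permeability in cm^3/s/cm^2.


Formula: Air Permeability = Airflow / Test Area
AP = 1883 cm^3/s / 7 cm^2
AP = 269.0 cm^3/s/cm^2

269.0 cm^3/s/cm^2


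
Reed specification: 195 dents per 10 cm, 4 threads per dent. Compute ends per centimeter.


Formula: EPC = (dents per 10 cm * ends per dent) / 10
Step 1: Total ends per 10 cm = 195 * 4 = 780
Step 2: EPC = 780 / 10 = 78.0 ends/cm

78.0 ends/cm


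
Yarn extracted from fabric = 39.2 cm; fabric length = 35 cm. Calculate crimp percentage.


Formula: Crimp% = ((L_yarn - L_fabric) / L_fabric) * 100
Step 1: Extension = 39.2 - 35 = 4.2 cm
Step 2: Crimp% = (4.2 / 35) * 100
Step 3: Crimp% = 0.12 * 100 = 12.0%

12.0%


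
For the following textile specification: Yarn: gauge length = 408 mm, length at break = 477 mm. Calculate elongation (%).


Formula: Elongation (%) = ((L_break - L0) / L0) * 100
Step 1: Extension = 477 - 408 = 69 mm
Step 2: Elongation = (69 / 408) * 100
Step 3: Elongation = 0.169118 * 100 = 16.9118% ≈ 16.9%

16.9%


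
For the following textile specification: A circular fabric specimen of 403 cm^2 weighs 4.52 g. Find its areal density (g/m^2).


Formula: GSM = mass_g / area_m2
Step 1: Convert area: 403 cm^2 = 403 / 10000 = 0.0403 m^2
Step 2: GSM = 4.52 g / 0.0403 m^2 = 112.2 g/m^2

112.2 g/m^2


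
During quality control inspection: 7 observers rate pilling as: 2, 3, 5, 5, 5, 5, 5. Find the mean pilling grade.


Formula: Mean = sum / count
Sum = 2 + 3 + 5 + 5 + 5 + 5 + 5 = 30
Mean = 30 / 7 = 4.3

4.3


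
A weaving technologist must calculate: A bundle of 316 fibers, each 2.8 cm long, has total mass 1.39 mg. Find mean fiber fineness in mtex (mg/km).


Formula: fineness (mtex) = mass (mg) / total length (km) = (mass_mg / total_length_m) * 1000
Step 1: Convert fiber length: 2.8 cm = 0.028 m
Step 2: Total fiber length = 316 * 0.028 = 8.848 m
Step 3: Linear density = 1.39 mg / 8.848 m = 0.1571 mg/m
Step 4: fineness = 0.1571 * 1000 = 157.1 mtex

157.1 mtex


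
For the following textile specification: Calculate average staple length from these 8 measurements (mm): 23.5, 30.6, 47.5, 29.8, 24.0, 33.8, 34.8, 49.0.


Formula: Mean = sum of lengths / count
Sum = 23.5 + 30.6 + 47.5 + 29.8 + 24.0 + 33.8 + 34.8 + 49.0
Sum = 273.0 mm
Mean = 273.0 / 8 = 34.13 mm

34.13 mm


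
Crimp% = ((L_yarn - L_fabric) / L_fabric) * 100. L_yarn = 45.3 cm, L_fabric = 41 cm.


Formula: Crimp% = ((L_yarn - L_fabric) / L_fabric) * 100
Step 1: Extension = 45.3 - 41 = 4.3 cm
Step 2: Crimp% = (4.3 / 41) * 100
Step 3: Crimp% = 0.104878 * 100 = 10.4878% ≈ 10.5%

10.5%


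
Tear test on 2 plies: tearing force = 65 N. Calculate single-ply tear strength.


Formula: Per-ply strength = Total force / Number of plies
Per-ply = 65 N / 2
Per-ply = 32.5 N

32.5 N


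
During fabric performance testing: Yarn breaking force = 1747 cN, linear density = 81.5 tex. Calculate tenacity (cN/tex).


Formula: Tenacity = Breaking force / Linear density
Tenacity = 1747 cN / 81.5 tex
Tenacity = 21.44 cN/tex

21.44 cN/tex


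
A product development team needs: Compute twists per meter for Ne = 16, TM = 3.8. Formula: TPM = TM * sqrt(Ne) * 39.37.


Formula: TPM = TM * sqrt(Ne) * 39.37
Step 1: sqrt(Ne) = sqrt(16) = 4
Step 2: TM * sqrt(Ne) = 3.8 * 4 = 15.2
Step 3: TPM = 15.2 * 39.37 = 598 twists/m

598 twists/m


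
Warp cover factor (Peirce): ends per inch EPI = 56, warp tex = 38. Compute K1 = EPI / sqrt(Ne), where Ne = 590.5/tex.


Formula: K1 = EPI / sqrt(Ne), with Ne = 590.5 / tex_warp
Step 1: Ne = 590.5 / 38 = 15.539
Step 2: sqrt(Ne) = sqrt(15.539) = 3.942
Step 3: K1 = 56 / 3.942 = 14.2

14.2


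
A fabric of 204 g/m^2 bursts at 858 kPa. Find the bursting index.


Formula: Bursting Index = Bursting Strength / Fabric GSM
BI = 858 kPa / 204 g/m^2
BI = 4.206 kPa/(g/m^2)

4.206 kPa/(g/m^2)


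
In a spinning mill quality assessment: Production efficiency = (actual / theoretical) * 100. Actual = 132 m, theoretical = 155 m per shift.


Formula: Efficiency% = (Actual output / Theoretical output) * 100
Efficiency% = (132 / 155) * 100
Efficiency% = 0.851613 * 100 = 85.1613% ≈ 85.2%

85.2%


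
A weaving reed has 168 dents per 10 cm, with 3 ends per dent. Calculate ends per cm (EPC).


Formula: EPC = (dents per 10 cm * ends per dent) / 10
Step 1: Total ends per 10 cm = 168 * 3 = 504
Step 2: EPC = 504 / 10 = 50.4 ends/cm

50.4 ends/cm


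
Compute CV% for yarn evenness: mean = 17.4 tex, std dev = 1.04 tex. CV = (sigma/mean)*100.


Formula: CV% = (standard deviation / mean) * 100
Step 1: Ratio = 1.04 / 17.4 = 0.05977
Step 2: CV% = 0.05977 * 100 = 5.977% ≈ 6.0%

6.0%


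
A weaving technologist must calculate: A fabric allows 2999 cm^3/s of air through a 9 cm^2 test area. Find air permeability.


Formula: Air Permeability = Airflow / Test Area
AP = 2999 cm^3/s / 9 cm^2
AP = 333.2 cm^3/s/cm^2

333.2 cm^3/s/cm^2


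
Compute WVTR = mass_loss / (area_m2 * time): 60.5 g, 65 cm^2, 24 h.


Formula: WVTR = mass_loss / (area * time)
Step 1: Convert area: 65 cm^2 = 0.0065 m^2
Step 2: WVTR = 60.5 g / (0.0065 m^2 * 24 h)
Step 3: WVTR = 60.5 / 0.156 = 387.8 g/m^2/h

387.8 g/m^2/h


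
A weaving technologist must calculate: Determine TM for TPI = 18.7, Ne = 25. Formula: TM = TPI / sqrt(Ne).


Formula: TM = TPI / sqrt(Ne)
Step 1: sqrt(Ne) = sqrt(25) = 5
Step 2: TM = 18.7 / 5 = 3.74

3.74 TM


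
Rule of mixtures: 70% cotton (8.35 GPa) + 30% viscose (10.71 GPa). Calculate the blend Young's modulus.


Formula: Blend property = (fraction_A * property_A) + (fraction_B * property_B)
Step 1: Contribution A = 70/100 * 8.35 GPa = 5.845 GPa
Step 2: Contribution B = 30/100 * 10.71 GPa = 3.213 GPa
Step 3: Blend Young's modulus = 5.845 + 3.213 = 9.058 GPa

9.058 GPa


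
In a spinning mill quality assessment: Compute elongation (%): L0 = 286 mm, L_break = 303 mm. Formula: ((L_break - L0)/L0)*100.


Formula: Elongation (%) = ((L_break - L0) / L0) * 100
Step 1: Extension = 303 - 286 = 17 mm
Step 2: Elongation = (17 / 286) * 100
Step 3: Elongation = 0.059441 * 100 = 5.9441% ≈ 5.9%

5.9%


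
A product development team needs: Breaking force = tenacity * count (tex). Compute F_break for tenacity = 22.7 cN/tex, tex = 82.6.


Formula: Breaking force = Tenacity * Linear density
F = 22.7 cN/tex * 82.6 tex
F = 1875.02 cN

1875.02 cN


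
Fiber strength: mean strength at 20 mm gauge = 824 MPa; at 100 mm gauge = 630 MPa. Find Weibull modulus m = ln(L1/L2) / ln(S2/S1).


Formula: m = ln(L1/L2) / ln(S2/S1)
Step 1: ln(L1/L2) = ln(20/100) = -1.60944
Step 2: S2/S1 = 630/824 = 0.76456
Step 3: ln(S2/S1) = ln(0.76456) = -0.26845
Step 4: m = -1.60944 / -0.26845 = 6.00

6.00 (Weibull m)


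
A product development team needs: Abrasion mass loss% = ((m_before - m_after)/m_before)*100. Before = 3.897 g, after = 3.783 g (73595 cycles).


Formula: Mass loss% = ((m_before - m_after) / m_before) * 100
Step 1: Mass loss = 3.897 - 3.783 = 0.114 g
Step 2: Ratio = 0.114 / 3.897 = 0.0292533
Step 3: Mass loss% = 0.0292533 * 100 = 2.92533% ≈ 2.93%

2.93%


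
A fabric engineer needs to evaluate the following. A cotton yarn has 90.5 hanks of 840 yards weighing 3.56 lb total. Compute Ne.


Formula: Ne = hanks / mass_lb
Substituting: Ne = 90.5 / 3.56
Ne = 25.4

25.4 Ne


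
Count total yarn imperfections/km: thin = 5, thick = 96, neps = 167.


Formula: Total = thin places + thick places + neps
Total = 5 + 96 + 167
Total = 268 imperfections/km

268 imperfections/km


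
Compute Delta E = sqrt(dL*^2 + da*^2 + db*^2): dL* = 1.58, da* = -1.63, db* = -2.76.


Formula: Delta E = sqrt(dL*^2 + da*^2 + db*^2)
Step 1: dL*^2 = 1.58^2 = 2.4964
Step 2: da*^2 = (-1.63)^2 = 2.6569
Step 3: db*^2 = (-2.76)^2 = 7.6176
Step 4: Sum = 2.4964 + 2.6569 + 7.6176 = 12.7709
Step 5: Delta E = sqrt(12.7709) = 3.57

3.57 Delta E


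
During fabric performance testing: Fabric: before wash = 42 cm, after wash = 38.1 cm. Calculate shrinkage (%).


Formula: Shrinkage% = ((L_before - L_after) / L_before) * 100
Step 1: Shrinkage = 42 - 38.1 = 3.9 cm
Step 2: Shrinkage% = (3.9 / 42) * 100
Step 3: Shrinkage% = 0.092857 * 100 = 9.2857% ≈ 9.3%

9.3%


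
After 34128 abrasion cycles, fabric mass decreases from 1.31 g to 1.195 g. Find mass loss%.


Formula: Mass loss% = ((m_before - m_after) / m_before) * 100
Step 1: Mass loss = 1.31 - 1.195 = 0.115 g
Step 2: Ratio = 0.115 / 1.31 = 0.0877863
Step 3: Mass loss% = 0.0877863 * 100 = 8.77863% ≈ 8.78%

8.78%


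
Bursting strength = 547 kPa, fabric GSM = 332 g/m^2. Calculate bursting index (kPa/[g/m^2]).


Formula: Bursting Index = Bursting Strength / Fabric GSM
BI = 547 kPa / 332 g/m^2
BI = 1.648 kPa/(g/m^2)

1.648 kPa/(g/m^2)


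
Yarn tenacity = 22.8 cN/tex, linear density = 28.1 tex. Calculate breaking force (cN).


Formula: Breaking force = Tenacity * Linear density
F = 22.8 cN/tex * 28.1 tex
F = 640.68 cN

640.68 cN


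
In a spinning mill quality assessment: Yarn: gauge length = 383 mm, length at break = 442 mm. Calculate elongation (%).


Formula: Elongation (%) = ((L_break - L0) / L0) * 100
Step 1: Extension = 442 - 383 = 59 mm
Step 2: Elongation = (59 / 383) * 100
Step 3: Elongation = 0.154047 * 100 = 15.4047% ≈ 15.4%

15.4%


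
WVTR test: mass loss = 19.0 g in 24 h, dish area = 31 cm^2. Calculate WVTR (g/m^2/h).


Formula: WVTR = mass_loss / (area * time)
Step 1: Convert area: 31 cm^2 = 0.0031 m^2
Step 2: WVTR = 19.0 g / (0.0031 m^2 * 24 h)
Step 3: WVTR = 19.0 / 0.0744 = 255.4 g/m^2/h

255.4 g/m^2/h


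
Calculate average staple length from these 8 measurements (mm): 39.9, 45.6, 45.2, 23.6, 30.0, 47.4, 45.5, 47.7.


Formula: Mean = sum of lengths / count
Sum = 39.9 + 45.6 + 45.2 + 23.6 + 30.0 + 47.4 + 45.5 + 47.7
Sum = 324.9 mm
Mean = 324.9 / 8 = 40.61 mm

40.61 mm


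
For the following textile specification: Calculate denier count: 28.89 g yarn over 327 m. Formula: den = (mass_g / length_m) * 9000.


Formula: den = (mass_g / length_m) * 9000
Substituting: den = (28.89 / 327) * 9000
Intermediate: 28.89 / 327 = 0.08834862 g/m
den = 0.08834862 * 9000 = 795.1 denier

795.1 denier


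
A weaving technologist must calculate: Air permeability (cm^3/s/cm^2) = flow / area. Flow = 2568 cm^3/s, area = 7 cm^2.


Formula: Air Permeability = Airflow / Test Area
AP = 2568 cm^3/s / 7 cm^2
AP = 366.9 cm^3/s/cm^2

366.9 cm^3/s/cm^2


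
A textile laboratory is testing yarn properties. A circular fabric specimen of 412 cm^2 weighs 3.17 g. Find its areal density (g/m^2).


Formula: GSM = mass_g / area_m2
Step 1: Convert area: 412 cm^2 = 412 / 10000 = 0.0412 m^2
Step 2: GSM = 3.17 g / 0.0412 m^2 = 76.9 g/m^2

76.9 g/m^2


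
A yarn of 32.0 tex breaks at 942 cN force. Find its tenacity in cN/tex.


Formula: Tenacity = Breaking force / Linear density
Tenacity = 942 cN / 32.0 tex
Tenacity = 29.44 cN/tex

29.44 cN/tex


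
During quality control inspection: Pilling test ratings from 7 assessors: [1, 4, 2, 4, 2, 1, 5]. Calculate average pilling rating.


Formula: Mean = sum / count
Sum = 1 + 4 + 2 + 4 + 2 + 1 + 5 = 19
Mean = 19 / 7 = 2.7

2.7


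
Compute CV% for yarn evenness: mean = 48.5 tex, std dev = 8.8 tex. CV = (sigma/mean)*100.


Formula: CV% = (standard deviation / mean) * 100
Step 1: Ratio = 8.8 / 48.5 = 0.181443
Step 2: CV% = 0.181443 * 100 = 18.1443% ≈ 18.1%

18.1%


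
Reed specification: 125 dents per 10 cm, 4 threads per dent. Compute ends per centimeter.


Formula: EPC = (dents per 10 cm * ends per dent) / 10
Step 1: Total ends per 10 cm = 125 * 4 = 500
Step 2: EPC = 500 / 10 = 50.0 ends/cm

50.0 ends/cm


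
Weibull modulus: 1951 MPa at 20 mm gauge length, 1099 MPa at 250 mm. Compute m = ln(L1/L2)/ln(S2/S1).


Formula: m = ln(L1/L2) / ln(S2/S1)
Step 1: ln(L1/L2) = ln(20/250) = -2.52573
Step 2: S2/S1 = 1099/1951 = 0.5633
Step 3: ln(S2/S1) = ln(0.5633) = -0.57394
Step 4: m = -2.52573 / -0.57394 = 4.40

4.40 (Weibull m)


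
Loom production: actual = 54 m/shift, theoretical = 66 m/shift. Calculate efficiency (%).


Formula: Efficiency% = (Actual output / Theoretical output) * 100
Efficiency% = (54 / 66) * 100
Efficiency% = 0.818182 * 100 = 81.8182% ≈ 81.8%

81.8%


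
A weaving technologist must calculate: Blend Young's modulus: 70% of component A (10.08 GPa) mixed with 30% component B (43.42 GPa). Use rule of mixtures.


Formula: Blend property = (fraction_A * property_A) + (fraction_B * property_B)
Step 1: Contribution A = 70/100 * 10.08 GPa = 7.056 GPa
Step 2: Contribution B = 30/100 * 43.42 GPa = 13.026 GPa
Step 3: Blend Young's modulus = 7.056 + 13.026 = 20.082 GPa

20.082 GPa


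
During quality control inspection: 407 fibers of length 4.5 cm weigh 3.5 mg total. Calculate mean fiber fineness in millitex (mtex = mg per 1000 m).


Formula: fineness (mtex) = mass (mg) / total length (km) = (mass_mg / total_length_m) * 1000
Step 1: Convert fiber length: 4.5 cm = 0.045 m
Step 2: Total fiber length = 407 * 0.045 = 18.315 m
Step 3: Linear density = 3.5 mg / 18.315 m = 0.1911 mg/m
Step 4: fineness = 0.1911 * 1000 = 191.1 mtex

191.1 mtex


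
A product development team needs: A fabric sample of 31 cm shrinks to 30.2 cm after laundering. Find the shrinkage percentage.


Formula: Shrinkage% = ((L_before - L_after) / L_before) * 100
Step 1: Shrinkage = 31 - 30.2 = 0.8 cm
Step 2: Shrinkage% = (0.8 / 31) * 100
Step 3: Shrinkage% = 0.025806 * 100 = 2.5806% ≈ 2.6%

2.6%


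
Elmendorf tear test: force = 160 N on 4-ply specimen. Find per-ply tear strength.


Formula: Per-ply strength = Total force / Number of plies
Per-ply = 160 N / 4
Per-ply = 40 N

40 N


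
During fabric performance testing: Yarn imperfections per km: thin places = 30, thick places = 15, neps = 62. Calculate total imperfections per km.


Formula: Total = thin places + thick places + neps
Total = 30 + 15 + 62
Total = 107 imperfections/km

107 imperfections/km


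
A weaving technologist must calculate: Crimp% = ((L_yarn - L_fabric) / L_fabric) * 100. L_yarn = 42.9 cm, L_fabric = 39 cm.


Formula: Crimp% = ((L_yarn - L_fabric) / L_fabric) * 100
Step 1: Extension = 42.9 - 39 = 3.9 cm
Step 2: Crimp% = (3.9 / 39) * 100
Step 3: Crimp% = 0.1 * 100 = 10.0%

10.0%


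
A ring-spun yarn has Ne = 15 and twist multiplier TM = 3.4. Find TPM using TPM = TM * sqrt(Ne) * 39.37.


Formula: TPM = TM * sqrt(Ne) * 39.37
Step 1: sqrt(Ne) = sqrt(15) = 3.873
Step 2: TM * sqrt(Ne) = 3.4 * 3.873 = 13.1682
Step 3: TPM = 13.1682 * 39.37 = 518 twists/m

518 twists/m


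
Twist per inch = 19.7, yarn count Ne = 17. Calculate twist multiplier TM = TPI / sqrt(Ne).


Formula: TM = TPI / sqrt(Ne)
Step 1: sqrt(Ne) = sqrt(17) = 4.1231
Step 2: TM = 19.7 / 4.1231 = 4.78

4.78 TM


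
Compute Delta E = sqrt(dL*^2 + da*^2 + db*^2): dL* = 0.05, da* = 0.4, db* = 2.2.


Formula: Delta E = sqrt(dL*^2 + da*^2 + db*^2)
Step 1: dL*^2 = 0.05^2 = 0.0025
Step 2: da*^2 = 0.4^2 = 0.16
Step 3: db*^2 = 2.2^2 = 4.84
Step 4: Sum = 0.0025 + 0.16 + 4.84 = 5.0025
Step 5: Delta E = sqrt(5.0025) = 2.24

2.24 Delta E


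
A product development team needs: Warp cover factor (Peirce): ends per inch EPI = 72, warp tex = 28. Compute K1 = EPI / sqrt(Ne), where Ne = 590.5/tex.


Formula: K1 = EPI / sqrt(Ne), with Ne = 590.5 / tex_warp
Step 1: Ne = 590.5 / 28 = 21.089
Step 2: sqrt(Ne) = sqrt(21.089) = 4.5923
Step 3: K1 = 72 / 4.5923 = 15.7

15.7


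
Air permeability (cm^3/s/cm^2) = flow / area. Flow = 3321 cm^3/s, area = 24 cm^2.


Formula: Air Permeability = Airflow / Test Area
AP = 3321 cm^3/s / 24 cm^2
AP = 138.4 cm^3/s/cm^2

138.4 cm^3/s/cm^2


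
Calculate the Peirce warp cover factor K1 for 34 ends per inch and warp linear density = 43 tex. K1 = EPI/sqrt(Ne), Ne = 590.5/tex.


Formula: K1 = EPI / sqrt(Ne), with Ne = 590.5 / tex_warp
Step 1: Ne = 590.5 / 43 = 13.733
Step 2: sqrt(Ne) = sqrt(13.733) = 3.7058
Step 3: K1 = 34 / 3.7058 = 9.2

9.2


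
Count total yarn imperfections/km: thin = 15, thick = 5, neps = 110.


Formula: Total = thin places + thick places + neps
Total = 15 + 5 + 110
Total = 130 imperfections/km

130 imperfections/km


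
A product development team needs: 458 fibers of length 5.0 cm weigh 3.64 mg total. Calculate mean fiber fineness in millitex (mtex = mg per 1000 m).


Formula: fineness (mtex) = mass (mg) / total length (km) = (mass_mg / total_length_m) * 1000
Step 1: Convert fiber length: 5.0 cm = 0.05 m
Step 2: Total fiber length = 458 * 0.05 = 22.9 m
Step 3: Linear density = 3.64 mg / 22.9 m = 0.1590 mg/m
Step 4: fineness = 0.1590 * 1000 = 159.0 mtex

159.0 mtex


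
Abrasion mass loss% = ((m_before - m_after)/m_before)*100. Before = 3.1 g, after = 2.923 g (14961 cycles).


Formula: Mass loss% = ((m_before - m_after) / m_before) * 100
Step 1: Mass loss = 3.1 - 2.923 = 0.177 g
Step 2: Ratio = 0.177 / 3.1 = 0.0570968
Step 3: Mass loss% = 0.0570968 * 100 = 5.70968% ≈ 5.71%

5.71%


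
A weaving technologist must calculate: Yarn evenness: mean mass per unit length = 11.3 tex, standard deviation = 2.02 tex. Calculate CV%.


Formula: CV% = (standard deviation / mean) * 100
Step 1: Ratio = 2.02 / 11.3 = 0.178761
Step 2: CV% = 0.178761 * 100 = 17.8761% ≈ 17.9%

17.9%


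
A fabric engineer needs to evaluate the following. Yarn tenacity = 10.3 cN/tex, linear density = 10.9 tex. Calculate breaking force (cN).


Formula: Breaking force = Tenacity * Linear density
F = 10.3 cN/tex * 10.9 tex
F = 112.27 cN

112.27 cN


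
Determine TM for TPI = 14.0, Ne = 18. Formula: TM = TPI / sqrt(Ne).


Formula: TM = TPI / sqrt(Ne)
Step 1: sqrt(Ne) = sqrt(18) = 4.2426
Step 2: TM = 14.0 / 4.2426 = 3.30

3.30 TM


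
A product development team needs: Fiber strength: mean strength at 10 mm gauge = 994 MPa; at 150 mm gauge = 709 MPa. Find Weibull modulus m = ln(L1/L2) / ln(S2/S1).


Formula: m = ln(L1/L2) / ln(S2/S1)
Step 1: ln(L1/L2) = ln(10/150) = -2.70805
Step 2: S2/S1 = 709/994 = 0.71328
Step 3: ln(S2/S1) = ln(0.71328) = -0.33788
Step 4: m = -2.70805 / -0.33788 = 8.01

8.01 (Weibull m)


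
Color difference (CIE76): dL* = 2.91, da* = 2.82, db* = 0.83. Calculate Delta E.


Formula: Delta E = sqrt(dL*^2 + da*^2 + db*^2)
Step 1: dL*^2 = 2.91^2 = 8.4681
Step 2: da*^2 = 2.82^2 = 7.9524
Step 3: db*^2 = 0.83^2 = 0.6889
Step 4: Sum = 8.4681 + 7.9524 + 0.6889 = 17.1094
Step 5: Delta E = sqrt(17.1094) = 4.14

4.14 Delta E


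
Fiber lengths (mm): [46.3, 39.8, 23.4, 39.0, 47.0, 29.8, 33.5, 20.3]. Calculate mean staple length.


Formula: Mean = sum of lengths / count
Sum = 46.3 + 39.8 + 23.4 + 39.0 + 47.0 + 29.8 + 33.5 + 20.3
Sum = 279.1 mm
Mean = 279.1 / 8 = 34.89 mm

34.89 mm


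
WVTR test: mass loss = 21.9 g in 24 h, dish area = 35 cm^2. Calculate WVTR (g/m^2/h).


Formula: WVTR = mass_loss / (area * time)
Step 1: Convert area: 35 cm^2 = 0.0035 m^2
Step 2: WVTR = 21.9 g / (0.0035 m^2 * 24 h)
Step 3: WVTR = 21.9 / 0.084 = 260.7 g/m^2/h

260.7 g/m^2/h


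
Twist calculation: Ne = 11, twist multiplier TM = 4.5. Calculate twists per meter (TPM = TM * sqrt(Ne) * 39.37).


Formula: TPM = TM * sqrt(Ne) * 39.37
Step 1: sqrt(Ne) = sqrt(11) = 3.3166
Step 2: TM * sqrt(Ne) = 4.5 * 3.3166 = 14.9247
Step 3: TPM = 14.9247 * 39.37 = 588 twists/m

588 twists/m


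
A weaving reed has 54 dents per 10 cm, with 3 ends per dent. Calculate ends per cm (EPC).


Formula: EPC = (dents per 10 cm * ends per dent) / 10
Step 1: Total ends per 10 cm = 54 * 3 = 162
Step 2: EPC = 162 / 10 = 16.2 ends/cm

16.2 ends/cm


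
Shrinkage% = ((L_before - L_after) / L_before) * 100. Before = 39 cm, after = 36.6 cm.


Formula: Shrinkage% = ((L_before - L_after) / L_before) * 100
Step 1: Shrinkage = 39 - 36.6 = 2.4 cm
Step 2: Shrinkage% = (2.4 / 39) * 100
Step 3: Shrinkage% = 0.061538 * 100 = 6.1538% ≈ 6.2%

6.2%


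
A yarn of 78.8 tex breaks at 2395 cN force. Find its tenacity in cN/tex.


Formula: Tenacity = Breaking force / Linear density
Tenacity = 2395 cN / 78.8 tex
Tenacity = 30.39 cN/tex

30.39 cN/tex


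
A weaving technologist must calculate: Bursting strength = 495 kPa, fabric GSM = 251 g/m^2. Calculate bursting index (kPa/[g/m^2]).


Formula: Bursting Index = Bursting Strength / Fabric GSM
BI = 495 kPa / 251 g/m^2
BI = 1.972 kPa/(g/m^2)

1.972 kPa/(g/m^2)


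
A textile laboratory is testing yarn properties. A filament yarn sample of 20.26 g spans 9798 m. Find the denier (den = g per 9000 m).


Formula: den = (mass_g / length_m) * 9000
Substituting: den = (20.26 / 9798) * 9000
Intermediate: 20.26 / 9798 = 0.00206777 g/m
den = 0.00206777 * 9000 = 18.6 denier

18.6 denier


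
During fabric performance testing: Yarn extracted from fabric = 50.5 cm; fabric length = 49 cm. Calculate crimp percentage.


Formula: Crimp% = ((L_yarn - L_fabric) / L_fabric) * 100
Step 1: Extension = 50.5 - 49 = 1.5 cm
Step 2: Crimp% = (1.5 / 49) * 100
Step 3: Crimp% = 0.030612 * 100 = 3.0612% ≈ 3.1%

3.1%


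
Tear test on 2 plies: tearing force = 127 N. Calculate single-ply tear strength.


Formula: Per-ply strength = Total force / Number of plies
Per-ply = 127 N / 2
Per-ply = 63.5 N

63.5 N


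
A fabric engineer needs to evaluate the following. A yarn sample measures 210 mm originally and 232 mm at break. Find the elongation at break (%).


Formula: Elongation (%) = ((L_break - L0) / L0) * 100
Step 1: Extension = 232 - 210 = 22 mm
Step 2: Elongation = (22 / 210) * 100
Step 3: Elongation = 0.104762 * 100 = 10.4762% ≈ 10.5%

10.5%


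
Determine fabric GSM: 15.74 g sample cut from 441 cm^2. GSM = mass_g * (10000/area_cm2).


Formula: GSM = mass_g / area_m2
Step 1: Convert area: 441 cm^2 = 441 / 10000 = 0.0441 m^2
Step 2: GSM = 15.74 g / 0.0441 m^2 = 356.9 g/m^2

356.9 g/m^2


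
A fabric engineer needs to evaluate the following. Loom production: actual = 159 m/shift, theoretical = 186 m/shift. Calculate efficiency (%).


Formula: Efficiency% = (Actual output / Theoretical output) * 100
Efficiency% = (159 / 186) * 100
Efficiency% = 0.854839 * 100 = 85.4839% ≈ 85.5%

85.5%


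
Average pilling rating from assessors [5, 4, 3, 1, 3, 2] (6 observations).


Formula: Mean = sum / count
Sum = 5 + 4 + 3 + 1 + 3 + 2 = 18
Mean = 18 / 6 = 3.0

3.0


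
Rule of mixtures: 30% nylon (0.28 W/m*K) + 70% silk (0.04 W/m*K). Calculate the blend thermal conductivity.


Formula: Blend property = (fraction_A * property_A) + (fraction_B * property_B)
Step 1: Contribution A = 30/100 * 0.28 W/m*K = 0.084 W/m*K
Step 2: Contribution B = 70/100 * 0.04 W/m*K = 0.028 W/m*K
Step 3: Blend thermal conductivity = 0.084 + 0.028 = 0.112 W/m*K

0.112 W/m*K


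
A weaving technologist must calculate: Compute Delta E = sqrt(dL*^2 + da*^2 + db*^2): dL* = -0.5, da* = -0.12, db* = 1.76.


Formula: Delta E = sqrt(dL*^2 + da*^2 + db*^2)
Step 1: dL*^2 = (-0.5)^2 = 0.25
Step 2: da*^2 = (-0.12)^2 = 0.0144
Step 3: db*^2 = 1.76^2 = 3.0976
Step 4: Sum = 0.25 + 0.0144 + 3.0976 = 3.362
Step 5: Delta E = sqrt(3.362) = 1.83

1.83 Delta E


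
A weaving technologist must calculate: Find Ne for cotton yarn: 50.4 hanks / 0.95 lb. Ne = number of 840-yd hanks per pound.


Formula: Ne = hanks / mass_lb
Substituting: Ne = 50.4 / 0.95
Ne = 53.1

53.1 Ne


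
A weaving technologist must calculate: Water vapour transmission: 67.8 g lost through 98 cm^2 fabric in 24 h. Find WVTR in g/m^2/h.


Formula: WVTR = mass_loss / (area * time)
Step 1: Convert area: 98 cm^2 = 0.0098 m^2
Step 2: WVTR = 67.8 g / (0.0098 m^2 * 24 h)
Step 3: WVTR = 67.8 / 0.2352 = 288.3 g/m^2/h

288.3 g/m^2/h


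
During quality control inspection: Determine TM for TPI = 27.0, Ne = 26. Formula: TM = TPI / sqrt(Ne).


Formula: TM = TPI / sqrt(Ne)
Step 1: sqrt(Ne) = sqrt(26) = 5.099
Step 2: TM = 27.0 / 5.099 = 5.30

5.30 TM


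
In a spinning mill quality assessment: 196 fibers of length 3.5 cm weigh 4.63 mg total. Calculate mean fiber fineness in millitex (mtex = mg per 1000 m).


Formula: fineness (mtex) = mass (mg) / total length (km) = (mass_mg / total_length_m) * 1000
Step 1: Convert fiber length: 3.5 cm = 0.035 m
Step 2: Total fiber length = 196 * 0.035 = 6.86 m
Step 3: Linear density = 4.63 mg / 6.86 m = 0.6749 mg/m
Step 4: fineness = 0.6749 * 1000 = 674.9 mtex

674.9 mtex


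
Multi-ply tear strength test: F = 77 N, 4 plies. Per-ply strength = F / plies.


Formula: Per-ply strength = Total force / Number of plies
Per-ply = 77 N / 4
Per-ply = 19.25 N

19.25 N


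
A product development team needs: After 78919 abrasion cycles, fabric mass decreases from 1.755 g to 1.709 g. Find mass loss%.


Formula: Mass loss% = ((m_before - m_after) / m_before) * 100
Step 1: Mass loss = 1.755 - 1.709 = 0.046 g
Step 2: Ratio = 0.046 / 1.755 = 0.0262108
Step 3: Mass loss% = 0.0262108 * 100 = 2.62108% ≈ 2.62%

2.62%


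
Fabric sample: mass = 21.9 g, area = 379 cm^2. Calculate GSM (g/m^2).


Formula: GSM = mass_g / area_m2
Step 1: Convert area: 379 cm^2 = 379 / 10000 = 0.0379 m^2
Step 2: GSM = 21.9 g / 0.0379 m^2 = 577.8 g/m^2

577.8 g/m^2


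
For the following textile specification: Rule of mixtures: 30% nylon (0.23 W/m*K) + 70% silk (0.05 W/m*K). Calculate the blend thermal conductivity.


Formula: Blend property = (fraction_A * property_A) + (fraction_B * property_B)
Step 1: Contribution A = 30/100 * 0.23 W/m*K = 0.069 W/m*K
Step 2: Contribution B = 70/100 * 0.05 W/m*K = 0.035 W/m*K
Step 3: Blend thermal conductivity = 0.069 + 0.035 = 0.104 W/m*K

0.104 W/m*K


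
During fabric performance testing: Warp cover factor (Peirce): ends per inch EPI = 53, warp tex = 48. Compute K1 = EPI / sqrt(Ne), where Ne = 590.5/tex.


Formula: K1 = EPI / sqrt(Ne), with Ne = 590.5 / tex_warp
Step 1: Ne = 590.5 / 48 = 12.302
Step 2: sqrt(Ne) = sqrt(12.302) = 3.5074
Step 3: K1 = 53 / 3.5074 = 15.1

15.1


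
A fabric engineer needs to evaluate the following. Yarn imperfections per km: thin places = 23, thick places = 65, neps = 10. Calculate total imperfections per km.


Formula: Total = thin places + thick places + neps
Total = 23 + 65 + 10
Total = 98 imperfections/km

98 imperfections/km


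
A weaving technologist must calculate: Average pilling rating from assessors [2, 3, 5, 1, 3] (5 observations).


Formula: Mean = sum / count
Sum = 2 + 3 + 5 + 1 + 3 = 14
Mean = 14 / 5 = 2.8

2.8


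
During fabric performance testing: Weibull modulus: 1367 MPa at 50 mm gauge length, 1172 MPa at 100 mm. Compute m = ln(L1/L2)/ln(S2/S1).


Formula: m = ln(L1/L2) / ln(S2/S1)
Step 1: ln(L1/L2) = ln(50/100) = -0.69315
Step 2: S2/S1 = 1172/1367 = 0.85735
Step 3: ln(S2/S1) = ln(0.85735) = -0.15391
Step 4: m = -0.69315 / -0.15391 = 4.50

4.50 (Weibull m)


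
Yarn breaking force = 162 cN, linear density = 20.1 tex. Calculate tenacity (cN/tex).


Formula: Tenacity = Breaking force / Linear density
Tenacity = 162 cN / 20.1 tex
Tenacity = 8.06 cN/tex

8.06 cN/tex


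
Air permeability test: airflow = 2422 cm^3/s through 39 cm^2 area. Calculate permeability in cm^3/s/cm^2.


Formula: Air Permeability = Airflow / Test Area
AP = 2422 cm^3/s / 39 cm^2
AP = 62.1 cm^3/s/cm^2

62.1 cm^3/s/cm^2


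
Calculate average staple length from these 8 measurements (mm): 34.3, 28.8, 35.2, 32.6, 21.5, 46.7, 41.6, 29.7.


Formula: Mean = sum of lengths / count
Sum = 34.3 + 28.8 + 35.2 + 32.6 + 21.5 + 46.7 + 41.6 + 29.7
Sum = 270.4 mm
Mean = 270.4 / 8 = 33.80 mm

33.80 mm


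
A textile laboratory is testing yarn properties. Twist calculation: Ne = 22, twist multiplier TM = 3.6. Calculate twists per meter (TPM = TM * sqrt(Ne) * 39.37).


Formula: TPM = TM * sqrt(Ne) * 39.37
Step 1: sqrt(Ne) = sqrt(22) = 4.6904
Step 2: TM * sqrt(Ne) = 3.6 * 4.6904 = 16.8854
Step 3: TPM = 16.8854 * 39.37 = 665 twists/m

665 twists/m


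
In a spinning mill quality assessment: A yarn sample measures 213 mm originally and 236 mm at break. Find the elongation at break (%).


Formula: Elongation (%) = ((L_break - L0) / L0) * 100
Step 1: Extension = 236 - 213 = 23 mm
Step 2: Elongation = (23 / 213) * 100
Step 3: Elongation = 0.107981 * 100 = 10.7981% ≈ 10.8%

10.8%


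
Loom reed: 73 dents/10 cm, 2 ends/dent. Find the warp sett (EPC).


Formula: EPC = (dents per 10 cm * ends per dent) / 10
Step 1: Total ends per 10 cm = 73 * 2 = 146
Step 2: EPC = 146 / 10 = 14.6 ends/cm

14.6 ends/cm


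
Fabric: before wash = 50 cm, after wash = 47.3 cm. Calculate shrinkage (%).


Formula: Shrinkage% = ((L_before - L_after) / L_before) * 100
Step 1: Shrinkage = 50 - 47.3 = 2.7 cm
Step 2: Shrinkage% = (2.7 / 50) * 100
Step 3: Shrinkage% = 0.054 * 100 = 5.4%

5.4%
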